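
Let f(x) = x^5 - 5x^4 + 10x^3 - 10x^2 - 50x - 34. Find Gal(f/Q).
The polynomial f is an irreducible quintic over Q, so G = Gal(f/Q) is a transitive subgroup of S_5: one of C_5 (5T1, order 5), D_5 (5T2, order 10), F_20 (5T3, order 20), A_5 (5T4, order 60) or S_5 (5T5, order 120). The discriminant of f is 58564000000 = 242000^2, a perfect square, so G is contained in A_5. The transitive groups of degree 5 contained in A_5 are: C_5 (5T1, order 5), D_5 (5T2, order 10), A_5 (5T4, order 60). By Dedekind's theorem, for a prime p not dividing disc(f) the degrees of the irreducible factors of f mod p form the cycle type of an element of G. Factoring f modulo the 3 such primes p <= 13 (skipping 2, 5, 11, which divide the discriminant), each new pattern first appears at: mod 3: f = (x^5 + x^4 + x^3 + 2x^2 + x + 2), pattern 5; mod 13: f = (x + 4)(x + 6)(x^3 + 11x^2 + 6x + 4), pattern 3+1+1. No other pattern occurs in this range, so the set of observed cycle types is {5, 3+1+1}. Among the candidates above, the only group containing elements of all these cycle types is A_5 (5T4) — each of C_5 (5T1), D_5 (5T2) lacks at least one of them. Hence G = A_5 (5T4), of order 60.

A_5 (order 60)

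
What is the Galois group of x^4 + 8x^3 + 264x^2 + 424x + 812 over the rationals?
A_4 (order 12)

The polynomial is an irreducible quartic over Q and its discriminant is 35054735855616 = 5920704^2, a perfect square, so the Galois group is contained in A_4. The resolvent cubic y^3 - 264*y^2 + 144*y + 625728 is irreducible over Q. An irreducible resolvent with square discriminant gives A_4.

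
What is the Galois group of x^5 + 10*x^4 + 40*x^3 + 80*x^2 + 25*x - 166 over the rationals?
The polynomial f is an irreducible quintic over Q, so G = Gal(f/Q) is a transitive subgroup of S_5: one of C_5 (5T1, order 5), D_5 (5T2, order 10), F_20 (5T3, order 20), A_5 (5T4, order 60) or S_5 (5T5, order 120). The discriminant of f is 58564000000 = 242000^2, a perfect square, so G is contained in A_5. The transitive groups of degree 5 contained in A_5 are: C_5 (5T1, order 5), D_5 (5T2, order 10), A_5 (5T4, order 60). By Dedekind's theorem, for a prime p not dividing disc(f) the degrees of the irreducible factors of f mod p form the cycle type of an element of G. Factoring f modulo the 3 such primes p <= 13 (skipping 2, 5, 11, which divide the discriminant), each new pattern first appears at: mod 3: f = (x^5 + x^4 + x^3 + 2x^2 + x + 2), pattern 5; mod 13: f = (x + 7)(x + 9)(x^3 + 7x^2 + 8x + 5), pattern 3+1+1. No other pattern occurs in this range, so the set of observed cycle types is {5, 3+1+1}. Among the candidates above, the only group containing elements of all these cycle types is A_5 (5T4) — each of C_5 (5T1), D_5 (5T2) lacks at least one of them. Hence G = A_5 (5T4), of order 60.

A_5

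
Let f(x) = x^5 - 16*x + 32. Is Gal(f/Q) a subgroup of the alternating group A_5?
No

The polynomial is irreducible of degree 5 over Q. Its discriminant is 3008364544, which is not a perfect square. A Galois group lies in the alternating group exactly when the discriminant is a square in Q, so the Galois group (S_5) is not contained in A_5.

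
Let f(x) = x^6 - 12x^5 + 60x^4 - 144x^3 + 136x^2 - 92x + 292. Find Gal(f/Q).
The polynomial f is an irreducible sextic over Q, so G = Gal(f/Q) is one of the 16 transitive subgroups 6T1, ..., 6T16 of S_6. The discriminant of f is -314339885068288, which is not a perfect square, so G is not contained in A_6. The transitive groups of degree 6 not contained in A_6 are: C_6 (6T1, order 6), S_3 (6T2, order 6), D_6 (6T3, order 12), C_3 x S_3 (6T5, order 18), A_4 x C_2 (6T6, order 24), S_4 (6T8, order 24), S_3 x S_3 (6T9, order 36), S_4 x C_2 (6T11, order 48), (S_3 x S_3) : C_2 (6T13, order 72), PGL(2,5) (6T14, order 120), S_6 (6T16, order 720). By Dedekind's theorem, for a prime p not dividing disc(f) the degrees of the irreducible factors of f mod p form the cycle type of an element of G. Factoring f modulo the 3 such primes p <= 7 (skipping 2, which divides the discriminant), each new pattern first appears at: mod 3: f = (x^6 + x^2 + x + 1), pattern 6; mod 5: f = (x + 2)(x + 3)(x^4 + 3x^3 + 4x^2 + 3x + 2), pattern 4+1+1; mod 7: f = (x + 5)(x^2 + 3x + 5)(x^3 + x^2 + 4x + 3), pattern 3+2+1. No other pattern occurs in this range, so the set of observed cycle types is {6, 4+1+1, 3+2+1}. Among the candidates above, the only group containing elements of all these cycle types is S_6 (6T16); every other candidate lacks at least one of them. Hence G = S_6 (6T16), of order 720.

6T16: S_6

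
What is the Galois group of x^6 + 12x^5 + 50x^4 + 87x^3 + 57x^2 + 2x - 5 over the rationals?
6T12: PSL(2,5)

The polynomial f is an irreducible sextic over Q, so G = Gal(f/Q) is one of the 16 transitive subgroups 6T1, ..., 6T16 of S_6. The discriminant of f is 30991489 = 5567^2, a perfect square, so G is contained in A_6. The transitive groups of degree 6 contained in A_6 are: A_4 (6T4, order 12), S_4 (6T7, order 24), (C_3 x C_3) : C_4 (6T10, order 36), PSL(2,5) (6T12, order 60), A_6 (6T15, order 360). By Dedekind's theorem, for a prime p not dividing disc(f) the degrees of the irreducible factors of f mod p form the cycle type of an element of G. Factoring f modulo the 21 such primes p <= 79 (skipping 19, which divides the discriminant), each new pattern first appears at: mod 2: f = (x + 1)(x^5 + x^4 + x^3 + x + 1), pattern 5+1; mod 7: f = (x^3 + x^2 + 3x + 5)(x^3 + 4x^2 + x + 6), pattern 3+3; mod 61: f = (x + 4)(x + 26)(x^2 + 50x + 13)(x^2 + 54x + 30), pattern 2+2+1+1. No other pattern occurs in this range, so the set of observed cycle types is {5+1, 3+3, 2+2+1+1}. The candidates containing elements of all these cycle types are PSL(2,5) (6T12) of order 60, A_6 (6T15) of order 360; the others are excluded. The observed types are precisely the cycle types that occur in PSL(2,5) (6T12) (apart from the identity). Each of the other remaining candidates has further cycle types, and by the Chebotarev density theorem the matching factorization patterns would occur for a proportion of primes equal to their share of the group: A_6 (6T15) additionally contains elements of type 4+2, 3+1+1+1 (130 of its 360 elements, about 36% of primes). None of the 21 primes tested shows any such pattern (for each of these groups the chance of that is below 10^-4), which rules them out. Hence G = PSL(2,5) (6T12), of order 60.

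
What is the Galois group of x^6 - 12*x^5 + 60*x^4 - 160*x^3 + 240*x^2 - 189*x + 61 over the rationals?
(S_3 x S_3) : C_2 (also written G72)

The polynomial f is an irreducible sextic over Q, so G = Gal(f/Q) is one of the 16 transitive subgroups 6T1, ..., 6T16 of S_6. The discriminant of f is -9059283, which is not a perfect square, so G is not contained in A_6. The transitive groups of degree 6 not contained in A_6 are: C_6 (6T1, order 6), S_3 (6T2, order 6), D_6 (6T3, order 12), C_3 x S_3 (6T5, order 18), A_4 x C_2 (6T6, order 24), S_4 (6T8, order 24), S_3 x S_3 (6T9, order 36), S_4 x C_2 (6T11, order 48), (S_3 x S_3) : C_2 (6T13, order 72), PGL(2,5) (6T14, order 120), S_6 (6T16, order 720). By Dedekind's theorem, for a prime p not dividing disc(f) the degrees of the irreducible factors of f mod p form the cycle type of an element of G. Factoring f modulo the 28 such primes p <= 127 (skipping 3, 17, 43, which divide the discriminant), each new pattern first appears at: mod 2: f = (x^6 + x + 1), pattern 6; mod 7: f = (x + 4)(x^2 + 6x + 4)(x^3 + 6x^2 + 6), pattern 3+2+1; mod 11: f = (x^2 + 9x + 2)(x^4 + x^3 + 5x^2 + 2x + 3), pattern 4+2; mod 13: f = (x + 3)(x + 8)(x^2 + 6x + 3)(x^2 + 10x + 5), pattern 2+2+1+1; mod 61: f = (x)(x + 2)(x + 8)(x + 19)(x^2 + 20x + 6), pattern 2+1+1+1+1; mod 97: f = (x + 8)(x + 10)(x + 47)(x^3 + 20x^2 + 65x + 10), pattern 3+1+1+1; mod 113: f = (x^2 + 6)(x^2 + 41x + 19)(x^2 + 60x + 61), pattern 2+2+2; mod 127: f = (x^3 + 33x^2 + x + 91)(x^3 + 82x^2 + 20x + 23), pattern 3+3. No other pattern occurs in this range, so the set of observed cycle types is {6, 3+2+1, 4+2, 2+2+1+1, 2+1+1+1+1, 3+1+1+1, 2+2+2, 3+3}. The candidates containing elements of all these cycle types are (S_3 x S_3) : C_2 (6T13) of order 72, S_6 (6T16) of order 720; the others are excluded. The observed types are precisely the cycle types that occur in (S_3 x S_3) : C_2 (6T13) (apart from the identity). Each of the other remaining candidates has further cycle types, and by the Chebotarev density theorem the matching factorization patterns would occur for a proportion of primes equal to their share of the group: S_6 (6T16) additionally contains elements of type 5+1, 4+1+1 (234 of its 720 elements, about 32% of primes). None of the 28 primes tested shows any such pattern (for each of these groups the chance of that is below 10^-4), which rules them out. Hence G = (S_3 x S_3) : C_2 (6T13), of order 72.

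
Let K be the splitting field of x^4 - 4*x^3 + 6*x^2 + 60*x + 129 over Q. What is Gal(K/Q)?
A_4 (order 12)

The polynomial is an irreducible quartic over Q and its discriminant is 1358954496 = 36864^2, a perfect square, so the Galois group is contained in A_4. The resolvent cubic y^3 - 6*y^2 - 756*y - 2568 is irreducible over Q. An irreducible resolvent with square discriminant gives A_4.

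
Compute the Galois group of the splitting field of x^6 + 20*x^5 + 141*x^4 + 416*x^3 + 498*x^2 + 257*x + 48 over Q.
The polynomial f is an irreducible sextic over Q, so G = Gal(f/Q) is one of the 16 transitive subgroups 6T1, ..., 6T16 of S_6. The discriminant of f is 30991489 = 5567^2, a perfect square, so G is contained in A_6. The transitive groups of degree 6 contained in A_6 are: A_4 (6T4, order 12), S_4 (6T7, order 24), (C_3 x C_3) : C_4 (6T10, order 36), PSL(2,5) (6T12, order 60), A_6 (6T15, order 360). By Dedekind's theorem, for a prime p not dividing disc(f) the degrees of the irreducible factors of f mod p form the cycle type of an element of G. Factoring f modulo the 21 such primes p <= 79 (skipping 19, which divides the discriminant), each new pattern first appears at: mod 2: f = (x)(x^5 + x^3 + 1), pattern 5+1; mod 7: f = (x^3 + x^2 + 3x + 5)(x^3 + 5x^2 + 4), pattern 3+3; mod 61: f = (x + 2)(x + 3)(x^2 + 36x + 13)(x^2 + 40x + 10), pattern 2+2+1+1. No other pattern occurs in this range, so the set of observed cycle types is {5+1, 3+3, 2+2+1+1}. The candidates containing elements of all these cycle types are PSL(2,5) (6T12) of order 60, A_6 (6T15) of order 360; the others are excluded. The observed types are precisely the cycle types that occur in PSL(2,5) (6T12) (apart from the identity). Each of the other remaining candidates has further cycle types, and by the Chebotarev density theorem the matching factorization patterns would occur for a proportion of primes equal to their share of the group: A_6 (6T15) additionally contains elements of type 4+2, 3+1+1+1 (130 of its 360 elements, about 36% of primes). None of the 21 primes tested shows any such pattern (for each of these groups the chance of that is below 10^-4), which rules them out. Hence G = PSL(2,5) (6T12), of order 60.

PSL(2,5)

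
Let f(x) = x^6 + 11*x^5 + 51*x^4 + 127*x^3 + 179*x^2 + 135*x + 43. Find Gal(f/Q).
The polynomial f is an irreducible sextic over Q, so G = Gal(f/Q) is one of the 16 transitive subgroups 6T1, ..., 6T16 of S_6. The discriminant of f is -16807, which is not a perfect square, so G is not contained in A_6. The transitive groups of degree 6 not contained in A_6 are: C_6 (6T1, order 6), S_3 (6T2, order 6), D_6 (6T3, order 12), C_3 x S_3 (6T5, order 18), A_4 x C_2 (6T6, order 24), S_4 (6T8, order 24), S_3 x S_3 (6T9, order 36), S_4 x C_2 (6T11, order 48), (S_3 x S_3) : C_2 (6T13, order 72), PGL(2,5) (6T14, order 120), S_6 (6T16, order 720). By Dedekind's theorem, for a prime p not dividing disc(f) the degrees of the irreducible factors of f mod p form the cycle type of an element of G. Factoring f modulo the 37 such primes p <= 163 (skipping 7, which divides the discriminant), each new pattern first appears at: mod 2: f = (x^3 + x + 1)(x^3 + x^2 + 1), pattern 3+3; mod 3: f = (x^6 + 2x^5 + x^3 + 2x^2 + 1), pattern 6; mod 13: f = (x^2 + x + 12)(x^2 + 11x + 6)(x^2 + 12x + 8), pattern 2+2+2; mod 29: f = (x + 9)(x + 18)(x + 22)(x + 25)(x + 26)(x + 27), pattern 1+1+1+1+1+1. No other pattern occurs in this range, so the set of observed cycle types is {3+3, 6, 2+2+2, 1+1+1+1+1+1}. The candidates containing elements of all these cycle types are C_6 (6T1) of order 6, D_6 (6T3) of order 12, C_3 x S_3 (6T5) of order 18, A_4 x C_2 (6T6) of order 24, S_3 x S_3 (6T9) of order 36, S_4 x C_2 (6T11) of order 48, (S_3 x S_3) : C_2 (6T13) of order 72, PGL(2,5) (6T14) of order 120, S_6 (6T16) of order 720; the others are excluded. The observed types are precisely the cycle types that occur in C_6 (6T1). Each of the other remaining candidates has further cycle types, and by the Chebotarev density theorem the matching factorization patterns would occur for a proportion of primes equal to their share of the group: D_6 (6T3) additionally contains elements of type 2+2+1+1 (3 of its 12 elements, about 25% of primes); C_3 x S_3 (6T5) additionally contains elements of type 3+1+1+1 (4 of its 18 elements, about 22% of primes); A_4 x C_2 (6T6) additionally contains elements of type 2+2+1+1, 2+1+1+1+1 (6 of its 24 elements, about 25% of primes); S_3 x S_3 (6T9) additionally contains elements of type 3+1+1+1, 2+2+1+1 (13 of its 36 elements, about 36% of primes); S_4 x C_2 (6T11) additionally contains elements of type 4+2, 4+1+1, 2+2+1+1, 2+1+1+1+1 (24 of its 48 elements, about 50% of primes); (S_3 x S_3) : C_2 (6T13) additionally contains elements of type 4+2, 3+2+1, 3+1+1+1, 2+2+1+1, 2+1+1+1+1 (49 of its 72 elements, about 68% of primes); PGL(2,5) (6T14) additionally contains elements of type 5+1, 4+1+1, 2+2+1+1 (69 of its 120 elements, about 58% of primes); S_6 (6T16) additionally contains elements of type 5+1, 4+2, 4+1+1, 3+2+1, 3+1+1+1, 2+2+1+1, 2+1+1+1+1 (544 of its 720 elements, about 76% of primes). None of the 37 primes tested shows any such pattern (for each of these groups the chance of that is below 10^-4), which rules them out. Hence G = C_6 (6T1), of order 6.

C_6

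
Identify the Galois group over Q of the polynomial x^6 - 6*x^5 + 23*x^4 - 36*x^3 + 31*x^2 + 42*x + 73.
(S_3 x S_3) : C_2 (order 72)

The polynomial f is an irreducible sextic over Q, so G = Gal(f/Q) is one of the 16 transitive subgroups 6T1, ..., 6T16 of S_6. The discriminant of f is -201485505789952, which is not a perfect square, so G is not contained in A_6. The transitive groups of degree 6 not contained in A_6 are: C_6 (6T1, order 6), S_3 (6T2, order 6), D_6 (6T3, order 12), C_3 x S_3 (6T5, order 18), A_4 x C_2 (6T6, order 24), S_4 (6T8, order 24), S_3 x S_3 (6T9, order 36), S_4 x C_2 (6T11, order 48), (S_3 x S_3) : C_2 (6T13, order 72), PGL(2,5) (6T14, order 120), S_6 (6T16, order 720). By Dedekind's theorem, for a prime p not dividing disc(f) the degrees of the irreducible factors of f mod p form the cycle type of an element of G. Factoring f modulo the 29 such primes p <= 113 (skipping 2, which divides the discriminant), each new pattern first appears at: mod 3: f = (x^6 + 2x^4 + x^2 + 1), pattern 6; mod 5: f = (x + 2)(x^2 + 2)(x^3 + 2x^2 + 2x + 2), pattern 3+2+1; mod 7: f = (x^2 + 3x + 6)(x^4 + 5x^3 + 2x^2 + 5x + 4), pattern 4+2; mod 17: f = (x^3 + 14x^2 + 7x + 1)(x^3 + 14x^2 + 7x + 5), pattern 3+3; mod 19: f = (x^2 + 3x + 16)(x^2 + 11x + 17)(x^2 + 18x + 9), pattern 2+2+2; mod 37: f = (x + 4)(x + 30)(x^2 + 4x + 35)(x^2 + 30x + 35), pattern 2+2+1+1; mod 41: f = (x + 2)(x + 3)(x + 33)(x^3 + 38x^2 + 7x + 13), pattern 3+1+1+1; mod 113: f = (x + 21)(x + 41)(x + 44)(x + 45)(x^2 + 69x + 3), pattern 2+1+1+1+1. No other pattern occurs in this range, so the set of observed cycle types is {6, 3+2+1, 4+2, 3+3, 2+2+2, 2+2+1+1, 3+1+1+1, 2+1+1+1+1}. The candidates containing elements of all these cycle types are (S_3 x S_3) : C_2 (6T13) of order 72, S_6 (6T16) of order 720; the others are excluded. The observed types are precisely the cycle types that occur in (S_3 x S_3) : C_2 (6T13) (apart from the identity). Each of the other remaining candidates has further cycle types, and by the Chebotarev density theorem the matching factorization patterns would occur for a proportion of primes equal to their share of the group: S_6 (6T16) additionally contains elements of type 5+1, 4+1+1 (234 of its 720 elements, about 32% of primes). None of the 29 primes tested shows any such pattern (for each of these groups the chance of that is below 10^-4), which rules them out. Hence G = (S_3 x S_3) : C_2 (6T13), of order 72.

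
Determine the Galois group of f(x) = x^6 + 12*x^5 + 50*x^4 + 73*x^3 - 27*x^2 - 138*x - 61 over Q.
The polynomial f is an irreducible sextic over Q, so G = Gal(f/Q) is one of the 16 transitive subgroups 6T1, ..., 6T16 of S_6. The discriminant of f is 30991489 = 5567^2, a perfect square, so G is contained in A_6. The transitive groups of degree 6 contained in A_6 are: A_4 (6T4, order 12), S_4 (6T7, order 24), (C_3 x C_3) : C_4 (6T10, order 36), PSL(2,5) (6T12, order 60), A_6 (6T15, order 360). By Dedekind's theorem, for a prime p not dividing disc(f) the degrees of the irreducible factors of f mod p form the cycle type of an element of G. Factoring f modulo the 21 such primes p <= 79 (skipping 19, which divides the discriminant), each new pattern first appears at: mod 2: f = (x + 1)(x^5 + x^4 + x^3 + x + 1), pattern 5+1; mod 7: f = (x^3 + x^2 + 3x + 5)(x^3 + 4x^2 + x + 6), pattern 3+3; mod 61: f = (x)(x + 39)(x^2 + 15x + 13)(x^2 + 19x + 12), pattern 2+2+1+1. No other pattern occurs in this range, so the set of observed cycle types is {5+1, 3+3, 2+2+1+1}. The candidates containing elements of all these cycle types are PSL(2,5) (6T12) of order 60, A_6 (6T15) of order 360; the others are excluded. The observed types are precisely the cycle types that occur in PSL(2,5) (6T12) (apart from the identity). Each of the other remaining candidates has further cycle types, and by the Chebotarev density theorem the matching factorization patterns would occur for a proportion of primes equal to their share of the group: A_6 (6T15) additionally contains elements of type 4+2, 3+1+1+1 (130 of its 360 elements, about 36% of primes). None of the 21 primes tested shows any such pattern (for each of these groups the chance of that is below 10^-4), which rules them out. Hence G = PSL(2,5) (6T12), of order 60.

PSL(2,5), A_5 acting on 6 points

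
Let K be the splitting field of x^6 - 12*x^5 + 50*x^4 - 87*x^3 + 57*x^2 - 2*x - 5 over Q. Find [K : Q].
The degree of the splitting field over Q equals the order of the Galois group, so first determine the group. The polynomial f is an irreducible sextic over Q, so G = Gal(f/Q) is one of the 16 transitive subgroups 6T1, ..., 6T16 of S_6. The discriminant of f is 30991489 = 5567^2, a perfect square, so G is contained in A_6. The transitive groups of degree 6 contained in A_6 are: A_4 (6T4, order 12), S_4 (6T7, order 24), (C_3 x C_3) : C_4 (6T10, order 36), PSL(2,5) (6T12, order 60), A_6 (6T15, order 360). By Dedekind's theorem, for a prime p not dividing disc(f) the degrees of the irreducible factors of f mod p form the cycle type of an element of G. Factoring f modulo the 21 such primes p <= 79 (skipping 19, which divides the discriminant), each new pattern first appears at: mod 2: f = (x + 1)(x^5 + x^4 + x^3 + x + 1), pattern 5+1; mod 7: f = (x^3 + 3x^2 + x + 1)(x^3 + 6x^2 + 3x + 2), pattern 3+3; mod 61: f = (x + 35)(x + 57)(x^2 + 7x + 30)(x^2 + 11x + 13), pattern 2+2+1+1. No other pattern occurs in this range, so the set of observed cycle types is {5+1, 3+3, 2+2+1+1}. The candidates containing elements of all these cycle types are PSL(2,5) (6T12) of order 60, A_6 (6T15) of order 360; the others are excluded. The observed types are precisely the cycle types that occur in PSL(2,5) (6T12) (apart from the identity). Each of the other remaining candidates has further cycle types, and by the Chebotarev density theorem the matching factorization patterns would occur for a proportion of primes equal to their share of the group: A_6 (6T15) additionally contains elements of type 4+2, 3+1+1+1 (130 of its 360 elements, about 36% of primes). None of the 21 primes tested shows any such pattern (for each of these groups the chance of that is below 10^-4), which rules them out. Hence G = PSL(2,5) (6T12), of order 60. The Galois group PSL(2,5) (6T12) has order 60, so the splitting field has degree 60 over Q.

60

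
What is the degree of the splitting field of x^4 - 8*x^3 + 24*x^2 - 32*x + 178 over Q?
The degree of the splitting field over Q equals the order of the Galois group, so first determine the group. The polynomial is an irreducible quartic over Q and its discriminant is 1088391168, which is not a perfect square, so the Galois group is not contained in A_4. The resolvent cubic y^3 - 24*y^2 - 456*y + 4672 has exactly one rational root, so the Galois group is C_4 or D_4. The quartic remains irreducible over Q(sqrt(disc)), so the group is D_4. The Galois group D_4 (4T3) has order 8, so the splitting field has degree 8 over Q.

8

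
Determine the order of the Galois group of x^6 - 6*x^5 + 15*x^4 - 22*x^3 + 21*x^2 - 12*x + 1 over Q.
36

The degree of the splitting field over Q equals the order of the Galois group, so first determine the group. The polynomial f is an irreducible sextic over Q, so G = Gal(f/Q) is one of the 16 transitive subgroups 6T1, ..., 6T16 of S_6. The discriminant of f is 5038848, which is not a perfect square, so G is not contained in A_6. The transitive groups of degree 6 not contained in A_6 are: C_6 (6T1, order 6), S_3 (6T2, order 6), D_6 (6T3, order 12), C_3 x S_3 (6T5, order 18), A_4 x C_2 (6T6, order 24), S_4 (6T8, order 24), S_3 x S_3 (6T9, order 36), S_4 x C_2 (6T11, order 48), (S_3 x S_3) : C_2 (6T13, order 72), PGL(2,5) (6T14, order 120), S_6 (6T16, order 720). By Dedekind's theorem, for a prime p not dividing disc(f) the degrees of the irreducible factors of f mod p form the cycle type of an element of G. Factoring f modulo the 23 such primes p <= 97 (skipping 2, 3, which divide the discriminant), each new pattern first appears at: mod 5: f = (x^6 + 4x^5 + 3x^3 + x^2 + 3x + 1), pattern 6; mod 11: f = (x + 2)(x + 4)(x^2 + 4x + 9)(x^2 + 6x + 2), pattern 2+2+1+1; mod 13: f = (x + 1)(x + 4)(x + 5)(x^3 + 10x^2 + 3x + 2), pattern 3+1+1+1; mod 31: f = (x^2 + 6x + 17)(x^2 + 7x + 3)(x^2 + 12x + 14), pattern 2+2+2; mod 97: f = (x^3 + 94x^2 + 3x + 8)(x^3 + 94x^2 + 3x + 85), pattern 3+3. No other pattern occurs in this range, so the set of observed cycle types is {6, 2+2+1+1, 3+1+1+1, 2+2+2, 3+3}. The candidates containing elements of all these cycle types are S_3 x S_3 (6T9) of order 36, (S_3 x S_3) : C_2 (6T13) of order 72, S_6 (6T16) of order 720; the others are excluded. The observed types are precisely the cycle types that occur in S_3 x S_3 (6T9) (apart from the identity). Each of the other remaining candidates has further cycle types, and by the Chebotarev density theorem the matching factorization patterns would occur for a proportion of primes equal to their share of the group: (S_3 x S_3) : C_2 (6T13) additionally contains elements of type 4+2, 3+2+1, 2+1+1+1+1 (36 of its 72 elements, about 50% of primes); S_6 (6T16) additionally contains elements of type 5+1, 4+2, 4+1+1, 3+2+1, 2+1+1+1+1 (459 of its 720 elements, about 64% of primes). None of the 23 primes tested shows any such pattern (for each of these groups the chance of that is below 10^-4), which rules them out. Hence G = S_3 x S_3 (6T9), of order 36. The Galois group S_3 x S_3 (6T9) has order 36, so the splitting field has degree 36 over Q.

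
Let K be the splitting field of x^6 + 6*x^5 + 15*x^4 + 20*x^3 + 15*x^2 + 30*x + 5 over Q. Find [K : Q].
360

The degree of the splitting field over Q equals the order of the Galois group, so first determine the group. The polynomial f is an irreducible sextic over Q, so G = Gal(f/Q) is one of the 16 transitive subgroups 6T1, ..., 6T16 of S_6. The discriminant of f is 746496000000 = 864000^2, a perfect square, so G is contained in A_6. The transitive groups of degree 6 contained in A_6 are: A_4 (6T4, order 12), S_4 (6T7, order 24), (C_3 x C_3) : C_4 (6T10, order 36), PSL(2,5) (6T12, order 60), A_6 (6T15, order 360). By Dedekind's theorem, for a prime p not dividing disc(f) the degrees of the irreducible factors of f mod p form the cycle type of an element of G. Factoring f modulo the 6 such primes p <= 23 (skipping 2, 3, 5, which divide the discriminant), each new pattern first appears at: mod 7: f = (x + 4)(x^5 + 2x^4 + 6x^2 + 5x + 3), pattern 5+1; mod 23: f = (x + 8)(x + 13)(x + 22)(x^3 + 9x^2 + 5x + 13), pattern 3+1+1+1. No other pattern occurs in this range, so the set of observed cycle types is {5+1, 3+1+1+1}. Among the candidates above, the only group containing elements of all these cycle types is A_6 (6T15) — each of A_4 (6T4), S_4 (6T7), (C_3 x C_3) : C_4 (6T10), PSL(2,5) (6T12) lacks at least one of them. Hence G = A_6 (6T15), of order 360. The Galois group A_6 (6T15) has order 360, so the splitting field has degree 360 over Q.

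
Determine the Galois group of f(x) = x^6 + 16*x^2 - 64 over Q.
6T7: S_4

The polynomial f is an irreducible sextic over Q, so G = Gal(f/Q) is one of the 16 transitive subgroups 6T1, ..., 6T16 of S_6. The discriminant of f is 66039417143296 = 8126464^2, a perfect square, so G is contained in A_6. The transitive groups of degree 6 contained in A_6 are: A_4 (6T4, order 12), S_4 (6T7, order 24), (C_3 x C_3) : C_4 (6T10, order 36), PSL(2,5) (6T12, order 60), A_6 (6T15, order 360). By Dedekind's theorem, for a prime p not dividing disc(f) the degrees of the irreducible factors of f mod p form the cycle type of an element of G. Factoring f modulo the 79 such primes p <= 419 (skipping 2, 31, which divide the discriminant), each new pattern first appears at: mod 3: f = (x^2 + 1)(x^4 + 2x^2 + 2), pattern 4+2; mod 5: f = (x^3 + 2x^2 + 2x + 2)(x^3 + 3x^2 + 2x + 3), pattern 3+3; mod 11: f = (x + 5)(x + 6)(x^2 + 3x + 6)(x^2 + 8x + 6), pattern 2+2+1+1; mod 67: f = (x + 4)(x + 6)(x + 22)(x + 45)(x + 61)(x + 63), pattern 1+1+1+1+1+1. No other pattern occurs in this range, so the set of observed cycle types is {4+2, 3+3, 2+2+1+1, 1+1+1+1+1+1}. The candidates containing elements of all these cycle types are S_4 (6T7) of order 24, (C_3 x C_3) : C_4 (6T10) of order 36, A_6 (6T15) of order 360; the others are excluded. The observed types are precisely the cycle types that occur in S_4 (6T7). Each of the other remaining candidates has further cycle types, and by the Chebotarev density theorem the matching factorization patterns would occur for a proportion of primes equal to their share of the group: (C_3 x C_3) : C_4 (6T10) additionally contains elements of type 3+1+1+1 (4 of its 36 elements, about 11% of primes); A_6 (6T15) additionally contains elements of type 5+1, 3+1+1+1 (184 of its 360 elements, about 51% of primes). None of the 79 primes tested shows any such pattern (for each of these groups the chance of that is below 10^-4), which rules them out. Hence G = S_4 (6T7), of order 24.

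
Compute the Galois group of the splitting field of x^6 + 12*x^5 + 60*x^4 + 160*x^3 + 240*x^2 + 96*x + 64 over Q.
The polynomial f is an irreducible sextic over Q, so G = Gal(f/Q) is one of the 16 transitive subgroups 6T1, ..., 6T16 of S_6. The discriminant of f is -9727331052552192, which is not a perfect square, so G is not contained in A_6. The transitive groups of degree 6 not contained in A_6 are: C_6 (6T1, order 6), S_3 (6T2, order 6), D_6 (6T3, order 12), C_3 x S_3 (6T5, order 18), A_4 x C_2 (6T6, order 24), S_4 (6T8, order 24), S_3 x S_3 (6T9, order 36), S_4 x C_2 (6T11, order 48), (S_3 x S_3) : C_2 (6T13, order 72), PGL(2,5) (6T14, order 120), S_6 (6T16, order 720). By Dedekind's theorem, for a prime p not dividing disc(f) the degrees of the irreducible factors of f mod p form the cycle type of an element of G. Factoring f modulo the 27 such primes p <= 127 (skipping 2, 3, 17, 43, which divide the discriminant), each new pattern first appears at: mod 5: f = (x^6 + 2x^5 + x + 4), pattern 6; mod 7: f = (x + 4)(x^2 + 5x + 2)(x^3 + 3x^2 + 4x + 1), pattern 3+2+1; mod 11: f = (x^2 + 4)(x^4 + x^3 + x^2 + 2x + 5), pattern 4+2; mod 13: f = (x + 5)(x + 8)(x^2 + 2x + 12)(x^2 + 10x + 1), pattern 2+2+1+1; mod 61: f = (x + 21)(x + 43)(x + 55)(x + 59)(x^2 + 17x + 47), pattern 2+1+1+1+1; mod 97: f = (x + 1)(x + 75)(x + 79)(x^3 + 51x^2 + 44x + 8), pattern 3+1+1+1; mod 113: f = (x^2 + 27x + 18)(x^2 + 102x + 36)(x^2 + 109x + 28), pattern 2+2+2; mod 127: f = (x^3 + 55x^2 + 26x + 8)(x^3 + 84x^2 + 113x + 8), pattern 3+3. No other pattern occurs in this range, so the set of observed cycle types is {6, 3+2+1, 4+2, 2+2+1+1, 2+1+1+1+1, 3+1+1+1, 2+2+2, 3+3}. The candidates containing elements of all these cycle types are (S_3 x S_3) : C_2 (6T13) of order 72, S_6 (6T16) of order 720; the others are excluded. The observed types are precisely the cycle types that occur in (S_3 x S_3) : C_2 (6T13) (apart from the identity). Each of the other remaining candidates has further cycle types, and by the Chebotarev density theorem the matching factorization patterns would occur for a proportion of primes equal to their share of the group: S_6 (6T16) additionally contains elements of type 5+1, 4+1+1 (234 of its 720 elements, about 32% of primes). None of the 27 primes tested shows any such pattern (for each of these groups the chance of that is below 10^-4), which rules them out. Hence G = (S_3 x S_3) : C_2 (6T13), of order 72.

6T13: (S_3 x S_3) : C_2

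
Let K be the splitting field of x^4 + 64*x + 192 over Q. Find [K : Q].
The degree of the splitting field over Q equals the order of the Galois group, so first determine the group. The polynomial is an irreducible quartic over Q and its discriminant is 1358954496 = 36864^2, a perfect square, so the Galois group is contained in A_4. The resolvent cubic y^3 - 768*y - 4096 is irreducible over Q. An irreducible resolvent with square discriminant gives A_4. The Galois group A_4 (4T4) has order 12, so the splitting field has degree 12 over Q.

12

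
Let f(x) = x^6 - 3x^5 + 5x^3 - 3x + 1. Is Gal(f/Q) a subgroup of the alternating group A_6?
The polynomial is irreducible of degree 6 over Q. Its discriminant is -34992, which is not a perfect square. A Galois group lies in the alternating group exactly when the discriminant is a square in Q, so the Galois group (S_3) is not contained in A_6.

No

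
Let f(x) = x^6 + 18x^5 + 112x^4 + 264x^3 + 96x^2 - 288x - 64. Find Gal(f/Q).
The polynomial f is an irreducible sextic over Q, so G = Gal(f/Q) is one of the 16 transitive subgroups 6T1, ..., 6T16 of S_6. The discriminant of f is 870211913777152, which is not a perfect square, so G is not contained in A_6. The transitive groups of degree 6 not contained in A_6 are: C_6 (6T1, order 6), S_3 (6T2, order 6), D_6 (6T3, order 12), C_3 x S_3 (6T5, order 18), A_4 x C_2 (6T6, order 24), S_4 (6T8, order 24), S_3 x S_3 (6T9, order 36), S_4 x C_2 (6T11, order 48), (S_3 x S_3) : C_2 (6T13, order 72), PGL(2,5) (6T14, order 120), S_6 (6T16, order 720). By Dedekind's theorem, for a prime p not dividing disc(f) the degrees of the irreducible factors of f mod p form the cycle type of an element of G. Factoring f modulo the 23 such primes p <= 97 (skipping 2, 37, which divide the discriminant), each new pattern first appears at: mod 3: f = (x^3 + x^2 + x + 2)(x^3 + 2x^2 + x + 1), pattern 3+3; mod 5: f = (x^2 + x + 2)(x^2 + 3x + 4)(x^2 + 4x + 2), pattern 2+2+2; mod 67: f = (x + 8)(x + 9)(x + 33)(x + 40)(x + 64)(x + 65), pattern 1+1+1+1+1+1. No other pattern occurs in this range, so the set of observed cycle types is {3+3, 2+2+2, 1+1+1+1+1+1}. The candidates containing elements of all these cycle types are C_6 (6T1) of order 6, S_3 (6T2) of order 6, D_6 (6T3) of order 12, C_3 x S_3 (6T5) of order 18, A_4 x C_2 (6T6) of order 24, S_4 (6T8) of order 24, S_3 x S_3 (6T9) of order 36, S_4 x C_2 (6T11) of order 48, (S_3 x S_3) : C_2 (6T13) of order 72, PGL(2,5) (6T14) of order 120, S_6 (6T16) of order 720; the others are excluded. The observed types are precisely the cycle types that occur in S_3 (6T2). Each of the other remaining candidates has further cycle types, and by the Chebotarev density theorem the matching factorization patterns would occur for a proportion of primes equal to their share of the group: C_6 (6T1) additionally contains elements of type 6 (2 of its 6 elements, about 33% of primes); D_6 (6T3) additionally contains elements of type 6, 2+2+1+1 (5 of its 12 elements, about 42% of primes); C_3 x S_3 (6T5) additionally contains elements of type 6, 3+1+1+1 (10 of its 18 elements, about 56% of primes); A_4 x C_2 (6T6) additionally contains elements of type 6, 2+2+1+1, 2+1+1+1+1 (14 of its 24 elements, about 58% of primes); S_4 (6T8) additionally contains elements of type 4+1+1, 2+2+1+1 (9 of its 24 elements, about 38% of primes); S_3 x S_3 (6T9) additionally contains elements of type 6, 3+1+1+1, 2+2+1+1 (25 of its 36 elements, about 69% of primes); S_4 x C_2 (6T11) additionally contains elements of type 6, 4+2, 4+1+1, 2+2+1+1, 2+1+1+1+1 (32 of its 48 elements, about 67% of primes); (S_3 x S_3) : C_2 (6T13) additionally contains elements of type 6, 4+2, 3+2+1, 3+1+1+1, 2+2+1+1, 2+1+1+1+1 (61 of its 72 elements, about 85% of primes); PGL(2,5) (6T14) additionally contains elements of type 6, 5+1, 4+1+1, 2+2+1+1 (89 of its 120 elements, about 74% of primes); S_6 (6T16) additionally contains elements of type 6, 5+1, 4+2, 4+1+1, 3+2+1, 3+1+1+1, 2+2+1+1, 2+1+1+1+1 (664 of its 720 elements, about 92% of primes). None of the 23 primes tested shows any such pattern (for each of these groups the chance of that is below 10^-4), which rules them out. Hence G = S_3 (6T2), of order 6.

S_3 (order 6)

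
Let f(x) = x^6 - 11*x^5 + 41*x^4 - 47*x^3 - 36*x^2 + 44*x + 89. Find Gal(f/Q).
The polynomial f is an irreducible sextic over Q, so G = Gal(f/Q) is one of the 16 transitive subgroups 6T1, ..., 6T16 of S_6. The discriminant of f is 1064390625 = 32625^2, a perfect square, so G is contained in A_6. The transitive groups of degree 6 contained in A_6 are: A_4 (6T4, order 12), S_4 (6T7, order 24), (C_3 x C_3) : C_4 (6T10, order 36), PSL(2,5) (6T12, order 60), A_6 (6T15, order 360). By Dedekind's theorem, for a prime p not dividing disc(f) the degrees of the irreducible factors of f mod p form the cycle type of an element of G. Factoring f modulo the 19 such primes p <= 79 (skipping 3, 5, 29, which divide the discriminant), each new pattern first appears at: mod 2: f = (x^2 + x + 1)(x^4 + x + 1), pattern 4+2; mod 11: f = (x^3 + 5x^2 + 6x + 1)(x^3 + 6x^2 + 5x + 1), pattern 3+3; mod 19: f = (x + 6)(x + 10)(x^2 + 2x + 12)(x^2 + 9x + 3), pattern 2+2+1+1; mod 61: f = (x + 3)(x + 7)(x + 54)(x^3 + 47x^2 + 10x + 55), pattern 3+1+1+1. No other pattern occurs in this range, so the set of observed cycle types is {4+2, 3+3, 2+2+1+1, 3+1+1+1}. The candidates containing elements of all these cycle types are (C_3 x C_3) : C_4 (6T10) of order 36, A_6 (6T15) of order 360; the others are excluded. The observed types are precisely the cycle types that occur in (C_3 x C_3) : C_4 (6T10) (apart from the identity). Each of the other remaining candidates has further cycle types, and by the Chebotarev density theorem the matching factorization patterns would occur for a proportion of primes equal to their share of the group: A_6 (6T15) additionally contains elements of type 5+1 (144 of its 360 elements, about 40% of primes). None of the 19 primes tested shows any such pattern (for each of these groups the chance of that is below 10^-4), which rules them out. Hence G = (C_3 x C_3) : C_4 (6T10), of order 36.

(C_3 x C_3) : C_4 (also written G36+)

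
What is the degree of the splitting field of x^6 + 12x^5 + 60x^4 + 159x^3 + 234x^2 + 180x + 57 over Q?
6

The degree of the splitting field over Q equals the order of the Galois group, so first determine the group. The polynomial f is an irreducible sextic over Q, so G = Gal(f/Q) is one of the 16 transitive subgroups 6T1, ..., 6T16 of S_6. The discriminant of f is -19683, which is not a perfect square, so G is not contained in A_6. The transitive groups of degree 6 not contained in A_6 are: C_6 (6T1, order 6), S_3 (6T2, order 6), D_6 (6T3, order 12), C_3 x S_3 (6T5, order 18), A_4 x C_2 (6T6, order 24), S_4 (6T8, order 24), S_3 x S_3 (6T9, order 36), S_4 x C_2 (6T11, order 48), (S_3 x S_3) : C_2 (6T13, order 72), PGL(2,5) (6T14, order 120), S_6 (6T16, order 720). By Dedekind's theorem, for a prime p not dividing disc(f) the degrees of the irreducible factors of f mod p form the cycle type of an element of G. Factoring f modulo the 37 such primes p <= 163 (skipping 3, which divides the discriminant), each new pattern first appears at: mod 2: f = (x^6 + x^3 + 1), pattern 6; mod 7: f = (x^3 + 6x^2 + 5x + 3)(x^3 + 6x^2 + 5x + 5), pattern 3+3; mod 17: f = (x^2 + 14)(x^2 + x + 16)(x^2 + 11x + 2), pattern 2+2+2; mod 19: f = (x)(x + 6)(x + 7)(x + 8)(x + 11)(x + 18), pattern 1+1+1+1+1+1. No other pattern occurs in this range, so the set of observed cycle types is {6, 3+3, 2+2+2, 1+1+1+1+1+1}. The candidates containing elements of all these cycle types are C_6 (6T1) of order 6, D_6 (6T3) of order 12, C_3 x S_3 (6T5) of order 18, A_4 x C_2 (6T6) of order 24, S_3 x S_3 (6T9) of order 36, S_4 x C_2 (6T11) of order 48, (S_3 x S_3) : C_2 (6T13) of order 72, PGL(2,5) (6T14) of order 120, S_6 (6T16) of order 720; the others are excluded. The observed types are precisely the cycle types that occur in C_6 (6T1). Each of the other remaining candidates has further cycle types, and by the Chebotarev density theorem the matching factorization patterns would occur for a proportion of primes equal to their share of the group: D_6 (6T3) additionally contains elements of type 2+2+1+1 (3 of its 12 elements, about 25% of primes); C_3 x S_3 (6T5) additionally contains elements of type 3+1+1+1 (4 of its 18 elements, about 22% of primes); A_4 x C_2 (6T6) additionally contains elements of type 2+2+1+1, 2+1+1+1+1 (6 of its 24 elements, about 25% of primes); S_3 x S_3 (6T9) additionally contains elements of type 3+1+1+1, 2+2+1+1 (13 of its 36 elements, about 36% of primes); S_4 x C_2 (6T11) additionally contains elements of type 4+2, 4+1+1, 2+2+1+1, 2+1+1+1+1 (24 of its 48 elements, about 50% of primes); (S_3 x S_3) : C_2 (6T13) additionally contains elements of type 4+2, 3+2+1, 3+1+1+1, 2+2+1+1, 2+1+1+1+1 (49 of its 72 elements, about 68% of primes); PGL(2,5) (6T14) additionally contains elements of type 5+1, 4+1+1, 2+2+1+1 (69 of its 120 elements, about 58% of primes); S_6 (6T16) additionally contains elements of type 5+1, 4+2, 4+1+1, 3+2+1, 3+1+1+1, 2+2+1+1, 2+1+1+1+1 (544 of its 720 elements, about 76% of primes). None of the 37 primes tested shows any such pattern (for each of these groups the chance of that is below 10^-4), which rules them out. Hence G = C_6 (6T1), of order 6. The Galois group C_6 (6T1) has order 6, so the splitting field has degree 6 over Q.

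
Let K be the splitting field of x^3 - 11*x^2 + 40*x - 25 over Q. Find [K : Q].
The degree of the splitting field over Q equals the order of the Galois group, so first determine the group. The polynomial is an irreducible cubic over Q and its discriminant is -14375, which is not a perfect square. For an irreducible cubic, a non-square discriminant gives Galois group S_3. The Galois group S_3 (3T2) has order 6, so the splitting field has degree 6 over Q.

6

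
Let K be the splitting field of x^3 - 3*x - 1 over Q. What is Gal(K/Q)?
The polynomial is an irreducible cubic over Q and its discriminant is 81 = 9^2, a perfect square. For an irreducible cubic, a square discriminant forces the Galois group to be A_3, the cyclic group of order 3.

C_3 (order 3)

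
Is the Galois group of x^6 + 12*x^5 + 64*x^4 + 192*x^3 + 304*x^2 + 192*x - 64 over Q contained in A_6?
Yes

The polynomial is irreducible of degree 6 over Q. Its discriminant is 164995463643136 = 12845056^2, a perfect square. A Galois group lies in the alternating group exactly when the discriminant is a square in Q, so the Galois group (A_4) is contained in A_6.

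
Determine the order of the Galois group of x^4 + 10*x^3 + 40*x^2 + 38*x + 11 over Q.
The degree of the splitting field over Q equals the order of the Galois group, so first determine the group. The polynomial is an irreducible quartic over Q and its discriminant is 1266944, which is not a perfect square, so the Galois group is not contained in A_4. The resolvent cubic y^3 - 40*y^2 + 336*y - 784 is irreducible over Q. An irreducible resolvent with non-square discriminant gives S_4. The Galois group S_4 (4T5) has order 24, so the splitting field has degree 24 over Q.

24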